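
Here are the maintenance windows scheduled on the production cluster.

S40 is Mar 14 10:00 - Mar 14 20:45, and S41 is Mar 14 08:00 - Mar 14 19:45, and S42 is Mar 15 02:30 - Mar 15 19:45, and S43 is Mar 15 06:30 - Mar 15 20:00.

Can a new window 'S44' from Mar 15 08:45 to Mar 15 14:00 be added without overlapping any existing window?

S41: ends Mar 14 19:45 at or before S44 starts Mar 15 08:45 → clear.
S40: ends Mar 14 20:45 at or before S44 starts Mar 15 08:45 → clear.
S42: starts Mar 15 02:30 before S44 ends Mar 15 14:00, and ends Mar 15 19:45 after S44 starts Mar 15 08:45 → overlap.
S43: starts Mar 15 06:30 before S44 ends Mar 15 14:00, and ends Mar 15 20:00 after S44 starts Mar 15 08:45 → overlap.
S44 overlaps S42, S43.

No — it overlaps S42, S43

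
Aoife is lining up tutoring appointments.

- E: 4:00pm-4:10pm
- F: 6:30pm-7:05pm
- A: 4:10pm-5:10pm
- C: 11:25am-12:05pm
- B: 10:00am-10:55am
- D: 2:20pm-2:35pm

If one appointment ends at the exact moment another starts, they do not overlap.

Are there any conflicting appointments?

Sorted by start: B, C, D, E, A, F.
C starts after B ends; B is clear from here.
D starts after C ends; C is clear from here.
E starts after D ends; D is clear from here.
A starts exactly when E ends (back-to-back, no overlap); E is clear from here.
F starts after A ends.
Every pair is clear; the schedule has no overlaps.

No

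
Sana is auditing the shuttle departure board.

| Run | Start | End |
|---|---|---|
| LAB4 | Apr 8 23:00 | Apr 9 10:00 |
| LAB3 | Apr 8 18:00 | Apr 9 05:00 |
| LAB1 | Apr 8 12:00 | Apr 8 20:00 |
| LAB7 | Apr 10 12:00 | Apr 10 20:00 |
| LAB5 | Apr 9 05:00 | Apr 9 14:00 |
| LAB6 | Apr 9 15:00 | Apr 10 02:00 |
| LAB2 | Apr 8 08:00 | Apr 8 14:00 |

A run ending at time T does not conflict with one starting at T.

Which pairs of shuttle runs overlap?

LAB1 & LAB2, LAB1 & LAB3, LAB3 & LAB4, LAB4 & LAB5

Sorted by start: LAB2, LAB1, LAB3, LAB4, LAB5, LAB6, LAB7.
LAB1 starts before LAB2 ends → LAB2 and LAB1 overlap.
LAB3 starts after LAB2 ends, so LAB2 has no further overlaps.
LAB3 starts before LAB1 ends → LAB1 and LAB3 overlap.
LAB4 starts after LAB1 ends, so LAB1 has no further overlaps.
LAB4 starts before LAB3 ends → LAB3 and LAB4 overlap.
LAB5 starts exactly when LAB3 ends (back-to-back, no overlap), so LAB3 has no further overlaps.
LAB5 starts before LAB4 ends → LAB4 and LAB5 overlap.
LAB6 starts after LAB4 ends, so LAB4 has no further overlaps.
LAB6 starts after LAB5 ends, so LAB5 has no further overlaps.
LAB7 starts after LAB6 ends.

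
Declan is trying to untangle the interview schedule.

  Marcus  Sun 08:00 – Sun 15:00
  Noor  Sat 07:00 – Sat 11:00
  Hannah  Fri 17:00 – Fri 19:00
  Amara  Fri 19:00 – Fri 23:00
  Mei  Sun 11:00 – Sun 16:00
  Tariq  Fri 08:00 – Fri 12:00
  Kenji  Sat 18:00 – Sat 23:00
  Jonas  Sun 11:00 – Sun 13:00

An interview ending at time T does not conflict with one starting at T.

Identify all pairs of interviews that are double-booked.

Sorted by start: Tariq, Hannah, Amara, Noor, Kenji, Marcus, Jonas, Mei.
Hannah starts after Tariq ends, so Tariq has no further overlaps.
Amara starts exactly when Hannah ends (back-to-back, no overlap), so Hannah has no further overlaps.
Noor starts after Amara ends, so Amara has no further overlaps.
Kenji starts after Noor ends, so Noor has no further overlaps.
Marcus starts after Kenji ends, so Kenji has no further overlaps.
Jonas starts before Marcus ends → Marcus and Jonas overlap.
Mei starts before Marcus ends → Marcus and Mei overlap.
Mei starts before Jonas ends → Jonas and Mei overlap.

Jonas & Marcus, Jonas & Mei, Marcus & Mei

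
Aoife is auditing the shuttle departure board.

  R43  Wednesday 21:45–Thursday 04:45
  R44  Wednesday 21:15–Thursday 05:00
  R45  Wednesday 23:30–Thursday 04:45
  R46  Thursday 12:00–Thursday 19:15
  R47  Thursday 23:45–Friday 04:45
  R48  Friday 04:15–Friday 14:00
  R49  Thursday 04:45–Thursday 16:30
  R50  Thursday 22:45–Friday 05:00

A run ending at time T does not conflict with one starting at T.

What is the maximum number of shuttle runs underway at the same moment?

Sweep the timeline, counting +1 at each start and −1 at each end (ends before starts at a tie):
Wednesday 21:15 start R44 → 1
Wednesday 21:45 start R43 → 2
Wednesday 23:30 start R45 → 3
Thursday 04:45 end R43 → 2
Thursday 04:45 end R45 → 1
Thursday 04:45 start R49 → 2
Thursday 05:00 end R44 → 1
Thursday 12:00 start R46 → 2
Thursday 16:30 end R49 → 1
Thursday 19:15 end R46 → 0
Thursday 22:45 start R50 → 1
Thursday 23:45 start R47 → 2
Friday 04:15 start R48 → 3
Friday 04:45 end R47 → 2
Friday 05:00 end R50 → 1
Friday 14:00 end R48 → 0
Peak is 3, at Wednesday 23:30 (R43, R44, R45).

3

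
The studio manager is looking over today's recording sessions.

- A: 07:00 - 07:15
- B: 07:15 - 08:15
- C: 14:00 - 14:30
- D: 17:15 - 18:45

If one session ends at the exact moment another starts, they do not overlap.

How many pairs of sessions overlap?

0

Sorted by start: A, B, C, D.
B starts exactly when A ends (back-to-back, no overlap), so nothing later overlaps A either.
C starts after B ends, so nothing later overlaps B either.
D starts after C ends.
No pair overlaps.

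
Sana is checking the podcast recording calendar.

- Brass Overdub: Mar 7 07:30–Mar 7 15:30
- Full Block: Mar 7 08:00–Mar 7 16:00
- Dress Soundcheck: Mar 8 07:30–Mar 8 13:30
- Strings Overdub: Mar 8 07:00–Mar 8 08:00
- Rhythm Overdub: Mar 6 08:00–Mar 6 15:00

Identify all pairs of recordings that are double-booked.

Sorted by start: Rhythm Overdub, Brass Overdub, Full Block, Strings Overdub, Dress Soundcheck.
Brass Overdub starts after Rhythm Overdub ends, so nothing later overlaps Rhythm Overdub either.
Full Block starts before Brass Overdub ends → Brass Overdub and Full Block overlap.
Strings Overdub starts after Brass Overdub ends, so nothing later overlaps Brass Overdub either.
Strings Overdub starts after Full Block ends, so nothing later overlaps Full Block either.
Dress Soundcheck starts before Strings Overdub ends → Strings Overdub and Dress Soundcheck overlap.

Brass Overdub & Full Block, Dress Soundcheck & Strings Overdub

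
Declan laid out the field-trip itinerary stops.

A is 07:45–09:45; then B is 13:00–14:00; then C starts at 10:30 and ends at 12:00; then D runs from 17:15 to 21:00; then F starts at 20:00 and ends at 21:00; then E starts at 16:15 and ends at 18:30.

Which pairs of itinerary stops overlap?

D & E, D & F

Sorted by start: A, C, B, E, D, F.
C starts after A ends, so A has no further overlaps.
B starts after C ends, so C has no further overlaps.
E starts after B ends, so B has no further overlaps.
D starts before E ends → E and D overlap.
F starts after E ends.
F starts before D ends → D and F overlap.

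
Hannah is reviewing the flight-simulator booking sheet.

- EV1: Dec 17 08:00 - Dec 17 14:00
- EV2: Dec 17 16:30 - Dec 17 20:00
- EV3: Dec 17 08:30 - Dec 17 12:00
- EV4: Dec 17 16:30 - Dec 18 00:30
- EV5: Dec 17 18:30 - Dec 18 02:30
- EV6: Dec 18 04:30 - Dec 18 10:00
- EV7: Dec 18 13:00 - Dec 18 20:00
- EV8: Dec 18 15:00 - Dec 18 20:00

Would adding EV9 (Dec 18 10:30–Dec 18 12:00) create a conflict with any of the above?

No — it doesn't clash with anything

EV1: ends Dec 17 14:00 at or before EV9 starts Dec 18 10:30 → clear.
EV3: ends Dec 17 12:00 at or before EV9 starts Dec 18 10:30 → clear.
EV2: ends Dec 17 20:00 at or before EV9 starts Dec 18 10:30 → clear.
EV4: ends Dec 18 00:30 at or before EV9 starts Dec 18 10:30 → clear.
EV5: ends Dec 18 02:30 at or before EV9 starts Dec 18 10:30 → clear.
EV6: ends Dec 18 10:00 at or before EV9 starts Dec 18 10:30 → clear.
EV7: starts Dec 18 13:00 at or after EV9 ends Dec 18 12:00 → clear.
EV8: starts Dec 18 15:00 at or after EV9 ends Dec 18 12:00 → clear.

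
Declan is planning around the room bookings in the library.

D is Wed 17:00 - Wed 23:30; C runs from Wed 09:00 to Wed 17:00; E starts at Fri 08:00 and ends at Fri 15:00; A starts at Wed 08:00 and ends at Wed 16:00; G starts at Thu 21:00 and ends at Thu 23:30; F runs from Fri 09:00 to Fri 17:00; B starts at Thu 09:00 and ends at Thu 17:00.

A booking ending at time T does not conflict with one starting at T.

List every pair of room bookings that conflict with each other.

Two intervals overlap when each starts before the other ends.
Sorted by start: A, C, D, B, G, E, F.
C starts before A ends → A and C overlap.
D starts after A ends, so A has no further overlaps.
D starts exactly when C ends (back-to-back, no overlap), so C has no further overlaps.
B starts after D ends, so D has no further overlaps.
G starts after B ends, so B has no further overlaps.
E starts after G ends, so G has no further overlaps.
F starts before E ends → E and F overlap.

A & C, E & F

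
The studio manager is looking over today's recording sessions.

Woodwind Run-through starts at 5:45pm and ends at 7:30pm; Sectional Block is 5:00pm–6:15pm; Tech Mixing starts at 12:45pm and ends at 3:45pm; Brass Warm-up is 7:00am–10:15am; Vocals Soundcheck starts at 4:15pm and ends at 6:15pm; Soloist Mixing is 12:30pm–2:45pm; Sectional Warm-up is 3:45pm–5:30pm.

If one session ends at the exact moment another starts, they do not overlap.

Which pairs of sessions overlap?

Two intervals overlap when each starts before the other ends.
Sorted by start: Brass Warm-up, Soloist Mixing, Tech Mixing, Sectional Warm-up, Vocals Soundcheck, Sectional Block, Woodwind Run-through.
Soloist Mixing starts after Brass Warm-up ends; Brass Warm-up is clear from here.
Tech Mixing starts before Soloist Mixing ends → Soloist Mixing and Tech Mixing overlap.
Sectional Warm-up starts after Soloist Mixing ends; Soloist Mixing is clear from here.
Sectional Warm-up starts exactly when Tech Mixing ends (back-to-back, no overlap); Tech Mixing is clear from here.
Vocals Soundcheck starts before Sectional Warm-up ends → Sectional Warm-up and Vocals Soundcheck overlap.
Sectional Block starts before Sectional Warm-up ends → Sectional Warm-up and Sectional Block overlap.
Woodwind Run-through starts after Sectional Warm-up ends.
Sectional Block starts before Vocals Soundcheck ends → Vocals Soundcheck and Sectional Block overlap.
Woodwind Run-through starts before Vocals Soundcheck ends → Vocals Soundcheck and Woodwind Run-through overlap.
Woodwind Run-through starts before Sectional Block ends → Sectional Block and Woodwind Run-through overlap.

Sectional Block & Sectional Warm-up, Sectional Block & Vocals Soundcheck, Sectional Block & Woodwind Run-through, Sectional Warm-up & Vocals Soundcheck, Soloist Mixing & Tech Mixing, Vocals Soundcheck & Woodwind Run-through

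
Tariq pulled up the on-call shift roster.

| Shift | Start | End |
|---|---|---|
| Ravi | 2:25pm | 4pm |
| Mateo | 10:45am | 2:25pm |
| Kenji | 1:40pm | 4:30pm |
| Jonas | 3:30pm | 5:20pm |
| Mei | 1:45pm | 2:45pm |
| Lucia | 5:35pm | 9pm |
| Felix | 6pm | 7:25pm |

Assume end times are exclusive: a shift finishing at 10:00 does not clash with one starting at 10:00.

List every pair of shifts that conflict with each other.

Two intervals overlap when each starts before the other ends.
Sorted by start: Mateo, Kenji, Mei, Ravi, Jonas, Lucia, Felix.
Kenji starts before Mateo ends → Mateo and Kenji overlap.
Mei starts before Mateo ends → Mateo and Mei overlap.
Ravi starts exactly when Mateo ends (back-to-back, no overlap), so nothing later overlaps Mateo either.
Mei starts before Kenji ends → Kenji and Mei overlap.
Ravi starts before Kenji ends → Kenji and Ravi overlap.
Jonas starts before Kenji ends → Kenji and Jonas overlap.
Lucia starts after Kenji ends, so nothing later overlaps Kenji either.
Ravi starts before Mei ends → Mei and Ravi overlap.
Jonas starts after Mei ends, so nothing later overlaps Mei either.
Jonas starts before Ravi ends → Ravi and Jonas overlap.
Lucia starts after Ravi ends, so nothing later overlaps Ravi either.
Lucia starts after Jonas ends, so nothing later overlaps Jonas either.
Felix starts before Lucia ends → Lucia and Felix overlap.

Felix & Lucia, Jonas & Kenji, Jonas & Ravi, Kenji & Mateo, Kenji & Mei, Kenji & Ravi, Mateo & Mei, Mei & Ravi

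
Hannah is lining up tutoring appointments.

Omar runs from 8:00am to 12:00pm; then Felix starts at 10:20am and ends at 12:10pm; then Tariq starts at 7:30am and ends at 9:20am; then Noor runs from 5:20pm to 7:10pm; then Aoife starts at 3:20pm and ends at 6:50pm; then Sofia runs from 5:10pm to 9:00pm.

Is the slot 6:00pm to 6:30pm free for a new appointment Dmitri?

Tariq: ends 9:20am at or before Dmitri starts 6:00pm → clear.
Omar: ends 12:00pm at or before Dmitri starts 6:00pm → clear.
Felix: ends 12:10pm at or before Dmitri starts 6:00pm → clear.
Aoife: starts 3:20pm before Dmitri ends 6:30pm, and ends 6:50pm after Dmitri starts 6:00pm → overlap.
Sofia: starts 5:10pm before Dmitri ends 6:30pm, and ends 9:00pm after Dmitri starts 6:00pm → overlap.
Noor: starts 5:20pm before Dmitri ends 6:30pm, and ends 7:10pm after Dmitri starts 6:00pm → overlap.
Dmitri overlaps Noor, Aoife, Sofia.

No — it overlaps Aoife, Noor, Sofia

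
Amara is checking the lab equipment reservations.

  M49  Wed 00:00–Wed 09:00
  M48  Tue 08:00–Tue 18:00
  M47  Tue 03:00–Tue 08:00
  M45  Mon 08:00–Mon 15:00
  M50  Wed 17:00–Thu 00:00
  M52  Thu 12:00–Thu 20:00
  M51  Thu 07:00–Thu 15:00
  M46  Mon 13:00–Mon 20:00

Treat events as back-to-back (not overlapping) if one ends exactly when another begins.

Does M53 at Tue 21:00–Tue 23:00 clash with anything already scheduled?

M45: ends Mon 15:00 at or before M53 starts Tue 21:00 → clear.
M46: ends Mon 20:00 at or before M53 starts Tue 21:00 → clear.
M47: ends Tue 08:00 at or before M53 starts Tue 21:00 → clear.
M48: ends Tue 18:00 at or before M53 starts Tue 21:00 → clear.
M49: starts Wed 00:00 at or after M53 ends Tue 23:00 → clear.
M50: starts Wed 17:00 at or after M53 ends Tue 23:00 → clear.
M51: starts Thu 07:00 at or after M53 ends Tue 23:00 → clear.
M52: starts Thu 12:00 at or after M53 ends Tue 23:00 → clear.

No — it doesn't clash with anything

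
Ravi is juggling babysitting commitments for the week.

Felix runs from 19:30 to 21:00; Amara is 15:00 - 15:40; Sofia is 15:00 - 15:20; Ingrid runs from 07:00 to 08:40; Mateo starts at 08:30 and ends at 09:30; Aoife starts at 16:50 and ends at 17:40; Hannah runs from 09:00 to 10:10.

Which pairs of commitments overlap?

Amara & Sofia, Hannah & Mateo, Ingrid & Mateo

Sorted by start: Ingrid, Mateo, Hannah, Amara, Sofia, Aoife, Felix.
Mateo starts before Ingrid ends → Ingrid and Mateo overlap.
Hannah starts after Ingrid ends, so Ingrid has no further overlaps.
Hannah starts before Mateo ends → Mateo and Hannah overlap.
Amara starts after Mateo ends, so Mateo has no further overlaps.
Amara starts after Hannah ends, so Hannah has no further overlaps.
Sofia starts before Amara ends → Amara and Sofia overlap.
Aoife starts after Amara ends, so Amara has no further overlaps.
Aoife starts after Sofia ends, so Sofia has no further overlaps.
Felix starts after Aoife ends.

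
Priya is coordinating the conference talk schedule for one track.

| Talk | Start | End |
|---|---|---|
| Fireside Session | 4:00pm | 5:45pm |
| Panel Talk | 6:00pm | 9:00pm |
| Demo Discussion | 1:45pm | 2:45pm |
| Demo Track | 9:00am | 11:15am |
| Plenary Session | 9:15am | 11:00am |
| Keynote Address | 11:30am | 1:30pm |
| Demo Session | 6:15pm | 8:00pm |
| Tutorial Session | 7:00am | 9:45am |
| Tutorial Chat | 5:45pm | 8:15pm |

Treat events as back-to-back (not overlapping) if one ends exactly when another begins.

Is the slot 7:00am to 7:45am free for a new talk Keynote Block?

Tutorial Session: starts 7:00am before Keynote Block ends 7:45am, and ends 9:45am after Keynote Block starts 7:00am → overlap.
Demo Track: starts 9:00am at or after Keynote Block ends 7:45am → clear.
Plenary Session: starts 9:15am at or after Keynote Block ends 7:45am → clear.
Keynote Address: starts 11:30am at or after Keynote Block ends 7:45am → clear.
Demo Discussion: starts 1:45pm at or after Keynote Block ends 7:45am → clear.
Fireside Session: starts 4:00pm at or after Keynote Block ends 7:45am → clear.
Tutorial Chat: starts 5:45pm at or after Keynote Block ends 7:45am → clear.
Panel Talk: starts 6:00pm at or after Keynote Block ends 7:45am → clear.
Demo Session: starts 6:15pm at or after Keynote Block ends 7:45am → clear.
Keynote Block overlaps Tutorial Session.

No — it overlaps Tutorial Session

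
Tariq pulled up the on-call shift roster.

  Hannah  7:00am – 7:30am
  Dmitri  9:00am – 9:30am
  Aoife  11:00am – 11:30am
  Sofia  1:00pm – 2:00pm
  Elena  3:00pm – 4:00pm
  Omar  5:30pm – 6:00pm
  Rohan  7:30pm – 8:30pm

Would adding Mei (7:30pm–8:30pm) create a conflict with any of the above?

Yes — it overlaps Rohan

Hannah: ends 7:30am at or before Mei starts 7:30pm → clear.
Dmitri: ends 9:30am at or before Mei starts 7:30pm → clear.
Aoife: ends 11:30am at or before Mei starts 7:30pm → clear.
Sofia: ends 2:00pm at or before Mei starts 7:30pm → clear.
Elena: ends 4:00pm at or before Mei starts 7:30pm → clear.
Omar: ends 6:00pm at or before Mei starts 7:30pm → clear.
Rohan: starts 7:30pm before Mei ends 8:30pm, and ends 8:30pm after Mei starts 7:30pm → overlap.
Mei overlaps Rohan.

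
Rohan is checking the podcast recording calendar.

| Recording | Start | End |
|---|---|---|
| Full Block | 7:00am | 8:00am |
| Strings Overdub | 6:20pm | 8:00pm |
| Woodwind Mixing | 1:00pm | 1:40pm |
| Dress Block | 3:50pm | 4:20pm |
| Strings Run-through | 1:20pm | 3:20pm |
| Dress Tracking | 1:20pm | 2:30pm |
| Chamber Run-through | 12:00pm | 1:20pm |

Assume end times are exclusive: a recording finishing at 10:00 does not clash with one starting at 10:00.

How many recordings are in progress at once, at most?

3

Sweep the timeline, counting +1 at each start and −1 at each end (ends before starts at a tie):
7:00am start Full Block → 1
8:00am end Full Block → 0
12:00pm start Chamber Run-through → 1
1:00pm start Woodwind Mixing → 2
1:20pm end Chamber Run-through → 1
1:20pm start Dress Tracking → 2
1:20pm start Strings Run-through → 3
1:40pm end Woodwind Mixing → 2
2:30pm end Dress Tracking → 1
3:20pm end Strings Run-through → 0
3:50pm start Dress Block → 1
4:20pm end Dress Block → 0
6:20pm start Strings Overdub → 1
8:00pm end Strings Overdub → 0
Peak is 3, at 1:20pm (Dress Tracking, Strings Run-through, Woodwind Mixing).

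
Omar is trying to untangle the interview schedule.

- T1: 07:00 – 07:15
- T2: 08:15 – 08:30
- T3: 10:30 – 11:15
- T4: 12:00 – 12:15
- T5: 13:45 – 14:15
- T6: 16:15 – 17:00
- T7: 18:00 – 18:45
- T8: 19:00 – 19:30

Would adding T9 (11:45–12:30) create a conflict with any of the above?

Yes — it overlaps T4

T1: ends 07:15 at or before T9 starts 11:45 → clear.
T2: ends 08:30 at or before T9 starts 11:45 → clear.
T3: ends 11:15 at or before T9 starts 11:45 → clear.
T4: starts 12:00 before T9 ends 12:30, and ends 12:15 after T9 starts 11:45 → overlap.
T5: starts 13:45 at or after T9 ends 12:30 → clear.
T6: starts 16:15 at or after T9 ends 12:30 → clear.
T7: starts 18:00 at or after T9 ends 12:30 → clear.
T8: starts 19:00 at or after T9 ends 12:30 → clear.
T9 overlaps T4.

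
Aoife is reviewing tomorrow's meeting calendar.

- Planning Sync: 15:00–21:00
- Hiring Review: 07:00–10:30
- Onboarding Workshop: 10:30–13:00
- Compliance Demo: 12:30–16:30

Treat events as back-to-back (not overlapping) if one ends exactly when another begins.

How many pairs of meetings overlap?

2

Sorted by start: Hiring Review, Onboarding Workshop, Compliance Demo, Planning Sync.
Onboarding Workshop starts exactly when Hiring Review ends (back-to-back, no overlap), so nothing later overlaps Hiring Review either.
Compliance Demo starts before Onboarding Workshop ends → Onboarding Workshop and Compliance Demo overlap.
Planning Sync starts after Onboarding Workshop ends.
Planning Sync starts before Compliance Demo ends → Compliance Demo and Planning Sync overlap.
Overlapping pairs: Compliance Demo & Onboarding Workshop, Compliance Demo & Planning Sync — 2 in total.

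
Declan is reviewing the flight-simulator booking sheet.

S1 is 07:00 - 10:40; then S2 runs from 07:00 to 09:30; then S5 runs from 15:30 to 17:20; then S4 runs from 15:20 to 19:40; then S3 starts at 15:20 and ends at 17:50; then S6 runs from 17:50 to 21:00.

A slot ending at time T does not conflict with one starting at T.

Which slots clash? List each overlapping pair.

S1 & S2, S3 & S4, S3 & S5, S4 & S5, S4 & S6

Sorted by start: S1, S2, S3, S4, S5, S6.
S2 starts before S1 ends → S1 and S2 overlap.
S3 starts after S1 ends, so S1 has no further overlaps.
S3 starts after S2 ends, so S2 has no further overlaps.
S4 starts before S3 ends → S3 and S4 overlap.
S5 starts before S3 ends → S3 and S5 overlap.
S6 starts exactly when S3 ends (back-to-back, no overlap).
S5 starts before S4 ends → S4 and S5 overlap.
S6 starts before S4 ends → S4 and S6 overlap.
S6 starts after S5 ends.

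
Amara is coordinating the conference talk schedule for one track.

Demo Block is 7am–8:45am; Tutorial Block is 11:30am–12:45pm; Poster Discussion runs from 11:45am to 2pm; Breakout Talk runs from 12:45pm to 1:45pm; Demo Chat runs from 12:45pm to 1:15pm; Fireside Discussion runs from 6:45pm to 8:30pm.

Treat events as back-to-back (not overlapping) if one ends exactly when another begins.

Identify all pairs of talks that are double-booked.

Sorted by start: Demo Block, Tutorial Block, Poster Discussion, Breakout Talk, Demo Chat, Fireside Discussion.
Tutorial Block starts after Demo Block ends — done with Demo Block.
Poster Discussion starts before Tutorial Block ends → Tutorial Block and Poster Discussion overlap.
Breakout Talk starts exactly when Tutorial Block ends (back-to-back, no overlap) — done with Tutorial Block.
Breakout Talk starts before Poster Discussion ends → Poster Discussion and Breakout Talk overlap.
Demo Chat starts before Poster Discussion ends → Poster Discussion and Demo Chat overlap.
Fireside Discussion starts after Poster Discussion ends.
Demo Chat starts before Breakout Talk ends → Breakout Talk and Demo Chat overlap.
Fireside Discussion starts after Breakout Talk ends.
Fireside Discussion starts after Demo Chat ends.

Breakout Talk & Demo Chat, Breakout Talk & Poster Discussion, Demo Chat & Poster Discussion, Poster Discussion & Tutorial Block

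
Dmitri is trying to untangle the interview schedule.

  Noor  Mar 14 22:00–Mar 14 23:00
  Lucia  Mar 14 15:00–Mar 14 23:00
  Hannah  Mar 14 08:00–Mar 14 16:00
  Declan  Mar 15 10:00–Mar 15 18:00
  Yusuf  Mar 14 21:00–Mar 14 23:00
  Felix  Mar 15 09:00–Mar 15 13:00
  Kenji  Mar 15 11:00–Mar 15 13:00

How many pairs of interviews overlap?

Two intervals overlap when each starts before the other ends.
Sorted by start: Hannah, Lucia, Yusuf, Noor, Felix, Declan, Kenji.
Lucia starts before Hannah ends → Hannah and Lucia overlap.
Yusuf starts after Hannah ends; Hannah is clear from here.
Yusuf starts before Lucia ends → Lucia and Yusuf overlap.
Noor starts before Lucia ends → Lucia and Noor overlap.
Felix starts after Lucia ends; Lucia is clear from here.
Noor starts before Yusuf ends → Yusuf and Noor overlap.
Felix starts after Yusuf ends; Yusuf is clear from here.
Felix starts after Noor ends; Noor is clear from here.
Declan starts before Felix ends → Felix and Declan overlap.
Kenji starts before Felix ends → Felix and Kenji overlap.
Kenji starts before Declan ends → Declan and Kenji overlap.
Overlapping pairs: Declan & Felix, Declan & Kenji, Felix & Kenji, Hannah & Lucia, Lucia & Noor, Lucia & Yusuf, Noor & Yusuf — 7 in total.

7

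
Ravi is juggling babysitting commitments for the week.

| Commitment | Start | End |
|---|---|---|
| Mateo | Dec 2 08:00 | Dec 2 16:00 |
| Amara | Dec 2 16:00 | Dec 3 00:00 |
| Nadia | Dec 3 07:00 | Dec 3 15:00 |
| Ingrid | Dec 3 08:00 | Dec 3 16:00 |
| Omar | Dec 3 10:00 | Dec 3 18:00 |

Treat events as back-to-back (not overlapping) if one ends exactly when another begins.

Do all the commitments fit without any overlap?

Check each pair: they overlap iff neither finishes before the other starts.
Sorted by start: Mateo, Amara, Nadia, Ingrid, Omar.
Amara starts exactly when Mateo ends (back-to-back, no overlap), so nothing later overlaps Mateo either.
Nadia starts after Amara ends, so nothing later overlaps Amara either.
Ingrid starts before Nadia ends → Nadia and Ingrid overlap.
That's a conflict, so the schedule is not conflict-free.

No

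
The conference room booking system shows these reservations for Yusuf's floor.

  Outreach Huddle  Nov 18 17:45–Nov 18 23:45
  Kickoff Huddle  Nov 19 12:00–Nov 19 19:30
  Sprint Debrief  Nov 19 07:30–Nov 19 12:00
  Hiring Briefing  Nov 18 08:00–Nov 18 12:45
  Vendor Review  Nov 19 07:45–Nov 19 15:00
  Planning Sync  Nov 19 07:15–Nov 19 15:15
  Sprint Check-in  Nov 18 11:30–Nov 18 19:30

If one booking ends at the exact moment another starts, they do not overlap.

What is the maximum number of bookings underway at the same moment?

3

Walk through starts and ends in time order (an end at T is processed before a start at T):
Nov 18 08:00 start Hiring Briefing → 1
Nov 18 11:30 start Sprint Check-in → 2
Nov 18 12:45 end Hiring Briefing → 1
Nov 18 17:45 start Outreach Huddle → 2
Nov 18 19:30 end Sprint Check-in → 1
Nov 18 23:45 end Outreach Huddle → 0
Nov 19 07:15 start Planning Sync → 1
Nov 19 07:30 start Sprint Debrief → 2
Nov 19 07:45 start Vendor Review → 3
Nov 19 12:00 end Sprint Debrief → 2
Nov 19 12:00 start Kickoff Huddle → 3
Nov 19 15:00 end Vendor Review → 2
Nov 19 15:15 end Planning Sync → 1
Nov 19 19:30 end Kickoff Huddle → 0
Peak is 3, at Nov 19 07:45 (Planning Sync, Sprint Debrief, Vendor Review).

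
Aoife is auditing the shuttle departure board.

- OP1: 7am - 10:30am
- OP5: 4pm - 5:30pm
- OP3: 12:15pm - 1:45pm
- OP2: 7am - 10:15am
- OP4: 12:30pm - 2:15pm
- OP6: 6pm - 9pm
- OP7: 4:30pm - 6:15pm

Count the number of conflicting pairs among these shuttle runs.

Two intervals overlap when each starts before the other ends.
Sorted by start: OP1, OP2, OP3, OP4, OP5, OP7, OP6.
OP2 starts before OP1 ends → OP1 and OP2 overlap.
OP3 starts after OP1 ends, so nothing later overlaps OP1 either.
OP3 starts after OP2 ends, so nothing later overlaps OP2 either.
OP4 starts before OP3 ends → OP3 and OP4 overlap.
OP5 starts after OP3 ends, so nothing later overlaps OP3 either.
OP5 starts after OP4 ends, so nothing later overlaps OP4 either.
OP7 starts before OP5 ends → OP5 and OP7 overlap.
OP6 starts after OP5 ends.
OP6 starts before OP7 ends → OP7 and OP6 overlap.
Overlapping pairs: OP1 & OP2, OP3 & OP4, OP5 & OP7, OP6 & OP7 — 4 in total.

4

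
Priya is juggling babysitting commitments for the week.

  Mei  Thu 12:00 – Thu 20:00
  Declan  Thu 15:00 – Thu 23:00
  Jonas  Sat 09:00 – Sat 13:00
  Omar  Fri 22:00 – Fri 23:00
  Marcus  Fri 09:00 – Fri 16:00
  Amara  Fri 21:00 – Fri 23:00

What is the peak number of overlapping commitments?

Sweep the timeline, counting +1 at each start and −1 at each end (ends before starts at a tie):
Thu 12:00 start Mei → 1
Thu 15:00 start Declan → 2
Thu 20:00 end Mei → 1
Thu 23:00 end Declan → 0
Fri 09:00 start Marcus → 1
Fri 16:00 end Marcus → 0
Fri 21:00 start Amara → 1
Fri 22:00 start Omar → 2
Fri 23:00 end Amara → 1
Fri 23:00 end Omar → 0
Sat 09:00 start Jonas → 1
Sat 13:00 end Jonas → 0
Peak is 2, at Thu 15:00 (Declan, Mei).

2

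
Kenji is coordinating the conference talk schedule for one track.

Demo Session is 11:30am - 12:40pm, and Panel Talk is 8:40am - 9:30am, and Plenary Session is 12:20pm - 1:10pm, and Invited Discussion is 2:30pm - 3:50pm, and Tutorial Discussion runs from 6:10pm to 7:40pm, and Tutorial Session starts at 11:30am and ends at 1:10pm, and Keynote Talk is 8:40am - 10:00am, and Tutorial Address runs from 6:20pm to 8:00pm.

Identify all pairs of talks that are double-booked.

Two intervals overlap when each starts before the other ends.
Sorted by start: Keynote Talk, Panel Talk, Tutorial Session, Demo Session, Plenary Session, Invited Discussion, Tutorial Discussion, Tutorial Address.
Panel Talk starts before Keynote Talk ends → Keynote Talk and Panel Talk overlap.
Tutorial Session starts after Keynote Talk ends — done with Keynote Talk.
Tutorial Session starts after Panel Talk ends — done with Panel Talk.
Demo Session starts before Tutorial Session ends → Tutorial Session and Demo Session overlap.
Plenary Session starts before Tutorial Session ends → Tutorial Session and Plenary Session overlap.
Invited Discussion starts after Tutorial Session ends — done with Tutorial Session.
Plenary Session starts before Demo Session ends → Demo Session and Plenary Session overlap.
Invited Discussion starts after Demo Session ends — done with Demo Session.
Invited Discussion starts after Plenary Session ends — done with Plenary Session.
Tutorial Discussion starts after Invited Discussion ends — done with Invited Discussion.
Tutorial Address starts before Tutorial Discussion ends → Tutorial Discussion and Tutorial Address overlap.

Demo Session & Plenary Session, Demo Session & Tutorial Session, Keynote Talk & Panel Talk, Plenary Session & Tutorial Session, Tutorial Address & Tutorial Discussion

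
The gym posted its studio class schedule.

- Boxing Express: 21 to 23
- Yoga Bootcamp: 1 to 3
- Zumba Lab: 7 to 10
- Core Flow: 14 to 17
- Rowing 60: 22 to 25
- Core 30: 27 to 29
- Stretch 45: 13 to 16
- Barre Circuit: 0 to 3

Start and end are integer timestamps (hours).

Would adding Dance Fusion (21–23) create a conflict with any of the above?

Yes — it overlaps Boxing Express, Rowing 60

Barre Circuit: ends 3 at or before Dance Fusion starts 21 → clear.
Yoga Bootcamp: ends 3 at or before Dance Fusion starts 21 → clear.
Zumba Lab: ends 10 at or before Dance Fusion starts 21 → clear.
Stretch 45: ends 16 at or before Dance Fusion starts 21 → clear.
Core Flow: ends 17 at or before Dance Fusion starts 21 → clear.
Boxing Express: starts 21 before Dance Fusion ends 23, and ends 23 after Dance Fusion starts 21 → overlap.
Rowing 60: starts 22 before Dance Fusion ends 23, and ends 25 after Dance Fusion starts 21 → overlap.
Core 30: starts 27 at or after Dance Fusion ends 23 → clear.
Dance Fusion overlaps Boxing Express, Rowing 60.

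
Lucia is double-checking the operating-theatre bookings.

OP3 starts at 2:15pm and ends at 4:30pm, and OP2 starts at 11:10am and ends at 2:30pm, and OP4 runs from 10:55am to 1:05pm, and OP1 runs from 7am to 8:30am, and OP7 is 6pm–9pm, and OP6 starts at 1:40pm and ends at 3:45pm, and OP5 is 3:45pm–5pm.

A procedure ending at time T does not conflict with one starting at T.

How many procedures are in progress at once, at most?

3

Sweep the timeline, counting +1 at each start and −1 at each end (ends before starts at a tie):
7am start OP1 → 1
8:30am end OP1 → 0
10:55am start OP4 → 1
11:10am start OP2 → 2
1:05pm end OP4 → 1
1:40pm start OP6 → 2
2:15pm start OP3 → 3
2:30pm end OP2 → 2
3:45pm end OP6 → 1
3:45pm start OP5 → 2
4:30pm end OP3 → 1
5pm end OP5 → 0
6pm start OP7 → 1
9pm end OP7 → 0
Peak is 3, at 2:15pm (OP2, OP3, OP6).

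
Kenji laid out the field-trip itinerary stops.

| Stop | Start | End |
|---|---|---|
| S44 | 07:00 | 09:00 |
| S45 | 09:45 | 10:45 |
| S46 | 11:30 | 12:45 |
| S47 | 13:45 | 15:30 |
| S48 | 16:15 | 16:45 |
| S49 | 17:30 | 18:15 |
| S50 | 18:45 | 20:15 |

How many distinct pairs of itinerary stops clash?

Check each pair: they overlap iff neither finishes before the other starts.
Sorted by start: S44, S45, S46, S47, S48, S49, S50.
S45 starts after S44 ends; S44 is clear from here.
S46 starts after S45 ends; S45 is clear from here.
S47 starts after S46 ends; S46 is clear from here.
S48 starts after S47 ends; S47 is clear from here.
S49 starts after S48 ends; S48 is clear from here.
S50 starts after S49 ends.
No pair overlaps.

0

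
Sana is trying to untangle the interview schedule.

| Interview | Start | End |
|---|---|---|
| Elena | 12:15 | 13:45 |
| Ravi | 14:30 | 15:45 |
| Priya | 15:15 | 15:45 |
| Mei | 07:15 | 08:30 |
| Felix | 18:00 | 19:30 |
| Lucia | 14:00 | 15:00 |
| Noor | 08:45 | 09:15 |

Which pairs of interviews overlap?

Lucia & Ravi, Priya & Ravi

Two intervals overlap when each starts before the other ends.
Sorted by start: Mei, Noor, Elena, Lucia, Ravi, Priya, Felix.
Noor starts after Mei ends, so nothing later overlaps Mei either.
Elena starts after Noor ends, so nothing later overlaps Noor either.
Lucia starts after Elena ends, so nothing later overlaps Elena either.
Ravi starts before Lucia ends → Lucia and Ravi overlap.
Priya starts after Lucia ends, so nothing later overlaps Lucia either.
Priya starts before Ravi ends → Ravi and Priya overlap.
Felix starts after Ravi ends.
Felix starts after Priya ends.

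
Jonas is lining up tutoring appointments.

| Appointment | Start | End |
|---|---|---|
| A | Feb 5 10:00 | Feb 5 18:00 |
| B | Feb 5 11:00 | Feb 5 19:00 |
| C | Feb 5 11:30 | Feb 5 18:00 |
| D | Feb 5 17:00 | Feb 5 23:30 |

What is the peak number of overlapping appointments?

Walk through starts and ends in time order (an end at T is processed before a start at T):
Feb 5 10:00 start A → 1
Feb 5 11:00 start B → 2
Feb 5 11:30 start C → 3
Feb 5 17:00 start D → 4
Feb 5 18:00 end A → 3
Feb 5 18:00 end C → 2
Feb 5 19:00 end B → 1
Feb 5 23:30 end D → 0
Peak is 4, at Feb 5 17:00 (A, B, C, D).

4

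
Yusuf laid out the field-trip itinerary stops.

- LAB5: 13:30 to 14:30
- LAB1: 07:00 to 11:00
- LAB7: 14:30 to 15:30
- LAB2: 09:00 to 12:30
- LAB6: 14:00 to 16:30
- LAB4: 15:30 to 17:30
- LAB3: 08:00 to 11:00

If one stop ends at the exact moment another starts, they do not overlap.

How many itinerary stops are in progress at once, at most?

3

Sweep the timeline, counting +1 at each start and −1 at each end (ends before starts at a tie):
07:00 start LAB1 → 1
08:00 start LAB3 → 2
09:00 start LAB2 → 3
11:00 end LAB1 → 2
11:00 end LAB3 → 1
12:30 end LAB2 → 0
13:30 start LAB5 → 1
14:00 start LAB6 → 2
14:30 end LAB5 → 1
14:30 start LAB7 → 2
15:30 end LAB7 → 1
15:30 start LAB4 → 2
16:30 end LAB6 → 1
17:30 end LAB4 → 0
Peak is 3, at 09:00 (LAB1, LAB2, LAB3).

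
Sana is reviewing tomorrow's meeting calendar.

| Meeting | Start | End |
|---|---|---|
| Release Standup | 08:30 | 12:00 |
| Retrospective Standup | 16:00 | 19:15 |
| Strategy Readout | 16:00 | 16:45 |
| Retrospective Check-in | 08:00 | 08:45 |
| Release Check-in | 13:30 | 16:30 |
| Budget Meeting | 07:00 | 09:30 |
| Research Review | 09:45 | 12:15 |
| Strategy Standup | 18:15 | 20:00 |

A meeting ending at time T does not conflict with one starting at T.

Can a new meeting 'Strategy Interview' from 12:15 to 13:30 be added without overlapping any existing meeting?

Budget Meeting: ends 09:30 at or before Strategy Interview starts 12:15 → clear.
Retrospective Check-in: ends 08:45 at or before Strategy Interview starts 12:15 → clear.
Release Standup: ends 12:00 at or before Strategy Interview starts 12:15 → clear.
Research Review: ends 12:15 at or before Strategy Interview starts 12:15 → clear.
Release Check-in: starts 13:30 at or after Strategy Interview ends 13:30 → clear.
Strategy Readout: starts 16:00 at or after Strategy Interview ends 13:30 → clear.
Retrospective Standup: starts 16:00 at or after Strategy Interview ends 13:30 → clear.
Strategy Standup: starts 18:15 at or after Strategy Interview ends 13:30 → clear.

Yes — the slot is free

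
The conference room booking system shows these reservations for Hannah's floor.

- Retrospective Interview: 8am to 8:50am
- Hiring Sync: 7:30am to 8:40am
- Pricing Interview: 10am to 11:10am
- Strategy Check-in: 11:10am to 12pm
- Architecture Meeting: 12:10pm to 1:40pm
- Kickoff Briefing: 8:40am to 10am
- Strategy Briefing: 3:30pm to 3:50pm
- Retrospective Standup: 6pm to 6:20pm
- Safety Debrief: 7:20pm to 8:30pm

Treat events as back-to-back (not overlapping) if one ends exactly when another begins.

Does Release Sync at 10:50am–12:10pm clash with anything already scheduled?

Hiring Sync: ends 8:40am at or before Release Sync starts 10:50am → clear.
Retrospective Interview: ends 8:50am at or before Release Sync starts 10:50am → clear.
Kickoff Briefing: ends 10am at or before Release Sync starts 10:50am → clear.
Pricing Interview: starts 10am before Release Sync ends 12:10pm, and ends 11:10am after Release Sync starts 10:50am → overlap.
Strategy Check-in: starts 11:10am before Release Sync ends 12:10pm, and ends 12pm after Release Sync starts 10:50am → overlap.
Architecture Meeting: starts 12:10pm at or after Release Sync ends 12:10pm → clear.
Strategy Briefing: starts 3:30pm at or after Release Sync ends 12:10pm → clear.
Retrospective Standup: starts 6pm at or after Release Sync ends 12:10pm → clear.
Safety Debrief: starts 7:20pm at or after Release Sync ends 12:10pm → clear.
Release Sync overlaps Pricing Interview, Strategy Check-in.

Yes — it overlaps Pricing Interview, Strategy Check-in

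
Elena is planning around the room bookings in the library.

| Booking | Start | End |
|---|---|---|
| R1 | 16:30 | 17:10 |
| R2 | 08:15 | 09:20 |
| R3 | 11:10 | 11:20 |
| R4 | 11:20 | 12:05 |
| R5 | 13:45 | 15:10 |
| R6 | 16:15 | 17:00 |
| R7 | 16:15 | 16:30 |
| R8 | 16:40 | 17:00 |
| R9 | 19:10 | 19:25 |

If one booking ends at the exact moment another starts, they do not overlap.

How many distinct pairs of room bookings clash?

Check each pair: they overlap iff neither finishes before the other starts.
Sorted by start: R2, R3, R4, R5, R6, R7, R1, R8, R9.
R3 starts after R2 ends, so nothing later overlaps R2 either.
R4 starts exactly when R3 ends (back-to-back, no overlap), so nothing later overlaps R3 either.
R5 starts after R4 ends, so nothing later overlaps R4 either.
R6 starts after R5 ends, so nothing later overlaps R5 either.
R7 starts before R6 ends → R6 and R7 overlap.
R1 starts before R6 ends → R6 and R1 overlap.
R8 starts before R6 ends → R6 and R8 overlap.
R9 starts after R6 ends.
R1 starts exactly when R7 ends (back-to-back, no overlap), so nothing later overlaps R7 either.
R8 starts before R1 ends → R1 and R8 overlap.
R9 starts after R1 ends.
R9 starts after R8 ends.
Overlapping pairs: R1 & R6, R1 & R8, R6 & R7, R6 & R8 — 4 in total.

4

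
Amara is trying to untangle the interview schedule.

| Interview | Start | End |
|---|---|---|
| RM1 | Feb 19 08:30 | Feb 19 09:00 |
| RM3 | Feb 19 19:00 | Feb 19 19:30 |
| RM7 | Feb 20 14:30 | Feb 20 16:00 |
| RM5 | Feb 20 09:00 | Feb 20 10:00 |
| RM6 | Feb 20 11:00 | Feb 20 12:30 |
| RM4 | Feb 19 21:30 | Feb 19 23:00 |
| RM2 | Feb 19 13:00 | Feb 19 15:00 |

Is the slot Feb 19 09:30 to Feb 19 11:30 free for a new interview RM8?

RM1: ends Feb 19 09:00 at or before RM8 starts Feb 19 09:30 → clear.
RM2: starts Feb 19 13:00 at or after RM8 ends Feb 19 11:30 → clear.
RM3: starts Feb 19 19:00 at or after RM8 ends Feb 19 11:30 → clear.
RM4: starts Feb 19 21:30 at or after RM8 ends Feb 19 11:30 → clear.
RM5: starts Feb 20 09:00 at or after RM8 ends Feb 19 11:30 → clear.
RM6: starts Feb 20 11:00 at or after RM8 ends Feb 19 11:30 → clear.
RM7: starts Feb 20 14:30 at or after RM8 ends Feb 19 11:30 → clear.

Yes — the slot is free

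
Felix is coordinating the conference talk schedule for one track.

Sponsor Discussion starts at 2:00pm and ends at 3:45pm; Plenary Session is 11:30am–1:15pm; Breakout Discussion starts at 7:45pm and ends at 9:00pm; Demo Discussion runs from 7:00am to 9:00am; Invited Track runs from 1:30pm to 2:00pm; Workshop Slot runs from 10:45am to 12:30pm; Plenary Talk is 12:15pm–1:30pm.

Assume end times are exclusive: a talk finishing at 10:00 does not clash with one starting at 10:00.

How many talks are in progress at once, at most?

Walk through starts and ends in time order (an end at T is processed before a start at T):
7:00am start Demo Discussion → 1
9:00am end Demo Discussion → 0
10:45am start Workshop Slot → 1
11:30am start Plenary Session → 2
12:15pm start Plenary Talk → 3
12:30pm end Workshop Slot → 2
1:15pm end Plenary Session → 1
1:30pm end Plenary Talk → 0
1:30pm start Invited Track → 1
2:00pm end Invited Track → 0
2:00pm start Sponsor Discussion → 1
3:45pm end Sponsor Discussion → 0
7:45pm start Breakout Discussion → 1
9:00pm end Breakout Discussion → 0
Peak is 3, at 12:15pm (Plenary Session, Plenary Talk, Workshop Slot).

3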